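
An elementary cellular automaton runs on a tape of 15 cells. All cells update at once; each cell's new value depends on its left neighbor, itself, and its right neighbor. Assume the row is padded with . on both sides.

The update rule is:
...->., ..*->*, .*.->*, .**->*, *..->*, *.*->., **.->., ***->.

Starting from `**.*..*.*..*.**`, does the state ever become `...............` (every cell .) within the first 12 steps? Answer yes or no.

no

*..****.****.*.
****....*....**
*...*..***..**.
**.*****..***.*
*..*....***...*
*****..**..*.**
*....***.***.*.
**..**...*...**
*.***.*.***.**.
*.*...*.*...*.*
*.**.**.**.**.*
*.*..*..*..*..*
step 12 is *.*..*..*..*..*, still not uniform .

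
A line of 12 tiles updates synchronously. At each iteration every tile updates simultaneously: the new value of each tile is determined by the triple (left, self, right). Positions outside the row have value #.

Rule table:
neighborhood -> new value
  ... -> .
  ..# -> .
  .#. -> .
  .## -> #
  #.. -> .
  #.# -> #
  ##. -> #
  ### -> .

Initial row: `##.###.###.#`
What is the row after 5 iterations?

.###.###.###
##.###.###..
.###.###.#..
##.###.##...
.###.####...

.###.####...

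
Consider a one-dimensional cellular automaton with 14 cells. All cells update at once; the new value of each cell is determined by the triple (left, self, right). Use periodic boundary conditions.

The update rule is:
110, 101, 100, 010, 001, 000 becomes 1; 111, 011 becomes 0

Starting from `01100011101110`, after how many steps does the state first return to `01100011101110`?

10111100110011
11000111011100
01111001100111
10001110111001
11110011001110
00011101110011
11100110011101
00111011100110
11001100111011
01110111001100
10011001110111
11101110011000
00110011101111
11011100110001
01100111011110
10111001100011
11001110111100
01110011000111
10011101111001
11100110001110
00111011110011
11001100011101
01110111100110
10011000111011
11101111001100
00110001110111
11011110011001
01100011101110

28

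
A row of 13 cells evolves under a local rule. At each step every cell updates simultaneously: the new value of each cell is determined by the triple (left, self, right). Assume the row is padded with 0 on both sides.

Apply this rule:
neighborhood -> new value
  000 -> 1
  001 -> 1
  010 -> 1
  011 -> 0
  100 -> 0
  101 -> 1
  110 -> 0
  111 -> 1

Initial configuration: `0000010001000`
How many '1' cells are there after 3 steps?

step 1: 1111110111011
step 2: 0111101010100
step 3: 1011011111101
count of 1: 10

10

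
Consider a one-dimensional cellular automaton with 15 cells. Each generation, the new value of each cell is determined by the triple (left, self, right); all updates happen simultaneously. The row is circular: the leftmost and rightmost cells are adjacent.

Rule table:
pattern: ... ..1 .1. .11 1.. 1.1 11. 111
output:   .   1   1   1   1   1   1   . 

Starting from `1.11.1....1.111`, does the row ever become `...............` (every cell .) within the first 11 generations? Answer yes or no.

yes

generation 1: 1111111..1111..
generation 2: 1.....1111..111
generation 3: 11...11..1111..
generation 4: 111.111111..111
generation 5: ..111....1111..
generation 6: .11.11..11..11.
generation 7: 111111111111111
generation 8: ...............
all cells are . at generation 8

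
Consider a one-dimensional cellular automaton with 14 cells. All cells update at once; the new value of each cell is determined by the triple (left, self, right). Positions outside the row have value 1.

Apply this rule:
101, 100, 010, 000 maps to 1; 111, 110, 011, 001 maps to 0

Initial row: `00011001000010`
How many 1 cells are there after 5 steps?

7

step 1: 11000101111011
step 2: 00110110000100
step 3: 10001001110110
step 4: 01101100001001
step 5: 10010011101100
count of 1: 7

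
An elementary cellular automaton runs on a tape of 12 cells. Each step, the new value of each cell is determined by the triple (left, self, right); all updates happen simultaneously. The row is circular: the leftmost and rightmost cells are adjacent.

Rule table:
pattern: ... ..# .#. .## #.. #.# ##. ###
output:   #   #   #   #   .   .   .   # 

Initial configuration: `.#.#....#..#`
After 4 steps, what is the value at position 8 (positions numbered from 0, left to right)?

step 1: .#.#.####.##
step 2: .#.#.###..#.
step 3: ##.#.##..##.
step 4: #..#.#..##..
position 8 holds #

#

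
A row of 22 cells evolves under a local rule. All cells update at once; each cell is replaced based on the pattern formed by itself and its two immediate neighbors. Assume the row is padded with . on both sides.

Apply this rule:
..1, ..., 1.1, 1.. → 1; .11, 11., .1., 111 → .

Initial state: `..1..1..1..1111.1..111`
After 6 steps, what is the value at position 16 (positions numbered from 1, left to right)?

.

11.11.11.11....1.11...
..1..1..1..1111.1..111  (repeats step 0; period 2)
step 6: ..1..1..1..1111.1..111
position 16 holds .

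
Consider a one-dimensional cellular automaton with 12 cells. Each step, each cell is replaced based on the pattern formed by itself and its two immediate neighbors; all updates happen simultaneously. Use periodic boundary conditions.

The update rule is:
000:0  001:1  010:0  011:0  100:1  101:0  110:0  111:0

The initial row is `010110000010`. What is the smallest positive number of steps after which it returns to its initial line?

100001000101
010010101000
101100000100
000010001011
100101010000
011000001001
000100010110
001010100001
110000010010
001000101100
010101000010
100000100101
010001011000
101010000100
000001001011
100010110000
010100001001
000010010110
000101100001
101000010010
000100101100
001011000010
010000100101
001001011000
010110000100
100001001010
010010110000
101100001000
000010010101
100101100000
011000010001
000100101010
001011000001
110000100010
001001010100
010110000010

36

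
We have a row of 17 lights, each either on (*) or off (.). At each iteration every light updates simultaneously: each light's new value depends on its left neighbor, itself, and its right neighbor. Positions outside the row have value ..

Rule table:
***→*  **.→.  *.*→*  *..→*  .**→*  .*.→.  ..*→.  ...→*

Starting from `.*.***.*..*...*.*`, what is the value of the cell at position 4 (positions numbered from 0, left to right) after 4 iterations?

.

..***.*.*..**..*.
*.**.*.*.*.*.*..*
.**.*.*.*.*.*.*..
.*.*.*.*.*.*.*.**
position 4 holds .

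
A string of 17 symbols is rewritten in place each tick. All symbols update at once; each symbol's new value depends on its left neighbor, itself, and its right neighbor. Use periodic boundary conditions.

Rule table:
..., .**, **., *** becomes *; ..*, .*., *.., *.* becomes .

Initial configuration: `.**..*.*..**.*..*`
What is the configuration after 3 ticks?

tick 1: .**.......**.....
tick 2: .**.*****.**.****
tick 3: .**.*****.**.****

.**.*****.**.****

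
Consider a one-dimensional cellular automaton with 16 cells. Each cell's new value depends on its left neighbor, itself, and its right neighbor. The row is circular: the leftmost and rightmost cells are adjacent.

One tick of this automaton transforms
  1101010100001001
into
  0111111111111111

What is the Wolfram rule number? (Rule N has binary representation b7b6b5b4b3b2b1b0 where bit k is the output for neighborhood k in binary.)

position 0: 111 → 0  (bit 7 = 0)
position 1: 110 → 1  (bit 6 = 1)
position 2: 101 → 1  (bit 5 = 1)
position 8: 100 → 1  (bit 4 = 1)
position 15: 011 → 1  (bit 3 = 1)
position 3: 010 → 1  (bit 2 = 1)
position 11: 001 → 1  (bit 1 = 1)
position 9: 000 → 1  (bit 0 = 1)
bits b7..b0 = 01111111 = 127

127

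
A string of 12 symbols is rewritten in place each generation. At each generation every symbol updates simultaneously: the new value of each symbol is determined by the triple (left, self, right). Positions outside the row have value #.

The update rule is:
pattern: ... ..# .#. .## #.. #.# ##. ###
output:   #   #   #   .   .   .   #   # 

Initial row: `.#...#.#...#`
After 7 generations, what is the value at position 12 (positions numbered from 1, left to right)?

.

generation 1: .#.###.#.##.
generation 2: .#..##.#..#.
generation 3: .#.#.#.#.##.
generation 4: .#.#.#.#..#.
generation 5: .#.#.#.#.##.  (repeats generation 3; period 2)
generation 7: .#.#.#.#.##.
position 12 holds .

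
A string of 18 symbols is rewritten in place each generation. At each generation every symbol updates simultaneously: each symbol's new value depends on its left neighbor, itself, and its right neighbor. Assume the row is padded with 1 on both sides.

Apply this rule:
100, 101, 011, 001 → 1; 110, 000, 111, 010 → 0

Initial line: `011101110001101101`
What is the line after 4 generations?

110011001011011011
001110110110110110
111001101101101101
000111011011011011

000111011011011011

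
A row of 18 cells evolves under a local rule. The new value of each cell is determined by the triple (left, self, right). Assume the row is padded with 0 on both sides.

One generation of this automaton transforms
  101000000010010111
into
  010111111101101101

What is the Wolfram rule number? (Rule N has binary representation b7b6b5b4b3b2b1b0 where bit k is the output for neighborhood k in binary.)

123

position 16: 111 → 0  (bit 7 = 0)
position 17: 110 → 1  (bit 6 = 1)
position 1: 101 → 1  (bit 5 = 1)
position 3: 100 → 1  (bit 4 = 1)
position 15: 011 → 1  (bit 3 = 1)
position 0: 010 → 0  (bit 2 = 0)
position 9: 001 → 1  (bit 1 = 1)
position 4: 000 → 1  (bit 0 = 1)
bits b7..b0 = 01111011 = 123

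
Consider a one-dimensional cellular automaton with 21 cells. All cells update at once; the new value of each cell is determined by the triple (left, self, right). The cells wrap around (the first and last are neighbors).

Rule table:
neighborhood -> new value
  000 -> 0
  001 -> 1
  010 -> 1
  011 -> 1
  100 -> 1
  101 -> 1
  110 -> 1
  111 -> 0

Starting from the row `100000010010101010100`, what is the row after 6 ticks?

110000111111111111111
011001100000000000000
111111110000000000000
100000011000000000001
110000111100000000011
011001100110000000110

011001100110000000110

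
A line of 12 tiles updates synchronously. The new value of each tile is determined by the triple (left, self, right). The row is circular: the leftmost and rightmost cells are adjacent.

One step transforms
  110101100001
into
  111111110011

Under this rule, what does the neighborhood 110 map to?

At position 1 the neighborhood is 110; the next row has 1 there.

1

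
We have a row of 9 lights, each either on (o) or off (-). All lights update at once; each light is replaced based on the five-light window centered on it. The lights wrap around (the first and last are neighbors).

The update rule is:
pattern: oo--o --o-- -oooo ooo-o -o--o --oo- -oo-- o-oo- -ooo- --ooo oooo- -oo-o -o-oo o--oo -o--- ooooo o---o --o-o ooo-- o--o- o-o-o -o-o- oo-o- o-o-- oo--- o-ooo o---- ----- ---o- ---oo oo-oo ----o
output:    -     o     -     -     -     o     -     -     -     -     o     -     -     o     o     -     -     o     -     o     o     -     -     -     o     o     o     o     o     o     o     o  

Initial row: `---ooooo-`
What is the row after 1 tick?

ooo---o-o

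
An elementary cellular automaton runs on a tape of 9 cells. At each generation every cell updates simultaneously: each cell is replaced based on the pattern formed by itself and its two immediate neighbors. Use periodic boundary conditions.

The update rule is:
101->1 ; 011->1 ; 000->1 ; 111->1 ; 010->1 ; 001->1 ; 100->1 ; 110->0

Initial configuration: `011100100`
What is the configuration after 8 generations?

111011111
110111111
101111111
011111111
111111110
111111101
111111011
111110111

111110111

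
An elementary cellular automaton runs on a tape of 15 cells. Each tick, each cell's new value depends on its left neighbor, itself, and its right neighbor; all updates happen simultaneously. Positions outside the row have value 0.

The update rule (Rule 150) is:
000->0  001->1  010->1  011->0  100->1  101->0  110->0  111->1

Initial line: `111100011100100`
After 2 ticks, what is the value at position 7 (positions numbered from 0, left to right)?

011010101011110
100010101001101
position 7 holds 0

0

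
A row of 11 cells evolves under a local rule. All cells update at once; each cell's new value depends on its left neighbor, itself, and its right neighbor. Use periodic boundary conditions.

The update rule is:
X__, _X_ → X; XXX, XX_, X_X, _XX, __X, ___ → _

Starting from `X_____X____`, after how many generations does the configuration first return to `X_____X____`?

22

generation 1: XX____XX___
generation 2: __X_____X__
generation 3: __XX____XX_
generation 4: ____X_____X
generation 5: X___XX____X
generation 6: _X____X____
generation 7: _XX___XX___
generation 8: ___X____X__
generation 9: ___XX___XX_
generation 10: _____X____X
generation 11: X____XX___X
generation 12: _X_____X___
generation 13: _XX____XX__
generation 14: ___X_____X_
generation 15: ___XX____XX
generation 16: X____X_____
generation 17: XX___XX____
generation 18: __X____X___
generation 19: __XX___XX__
generation 20: ____X____X_
generation 21: ____XX___XX
generation 22: X_____X____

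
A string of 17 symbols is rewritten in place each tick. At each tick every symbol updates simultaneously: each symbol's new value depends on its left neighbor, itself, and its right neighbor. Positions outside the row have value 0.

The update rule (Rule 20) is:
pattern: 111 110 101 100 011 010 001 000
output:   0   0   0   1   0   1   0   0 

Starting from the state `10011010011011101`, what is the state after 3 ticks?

11000011000000001
00100000100000001
00110000110000001

00110000110000001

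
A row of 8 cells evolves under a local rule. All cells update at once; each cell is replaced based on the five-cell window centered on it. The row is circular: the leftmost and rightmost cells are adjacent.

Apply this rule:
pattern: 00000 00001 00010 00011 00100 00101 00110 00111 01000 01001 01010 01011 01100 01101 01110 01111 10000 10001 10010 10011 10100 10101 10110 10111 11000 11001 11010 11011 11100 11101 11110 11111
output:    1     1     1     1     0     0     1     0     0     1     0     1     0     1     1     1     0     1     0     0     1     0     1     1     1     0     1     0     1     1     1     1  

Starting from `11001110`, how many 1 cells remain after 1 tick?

10000110
count of 1: 3

3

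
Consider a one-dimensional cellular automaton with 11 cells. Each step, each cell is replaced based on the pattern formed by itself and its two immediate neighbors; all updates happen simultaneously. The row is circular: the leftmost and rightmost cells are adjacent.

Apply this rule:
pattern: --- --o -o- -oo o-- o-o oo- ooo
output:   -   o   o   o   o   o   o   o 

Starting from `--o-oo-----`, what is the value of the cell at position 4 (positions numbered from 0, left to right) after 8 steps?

-oooooo----
oooooooo---
ooooooooo-o
ooooooooooo
ooooooooooo  (fixed point — unchanged through step 8)
position 4 holds o

o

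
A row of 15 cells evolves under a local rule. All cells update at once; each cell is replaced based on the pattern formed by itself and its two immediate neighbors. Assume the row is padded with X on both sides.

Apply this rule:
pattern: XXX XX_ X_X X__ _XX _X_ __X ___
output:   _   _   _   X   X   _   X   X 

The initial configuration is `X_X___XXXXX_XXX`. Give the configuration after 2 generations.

XXXX___XXXXX_XX

___XXXX_____X__
XXXX___XXXXX_XX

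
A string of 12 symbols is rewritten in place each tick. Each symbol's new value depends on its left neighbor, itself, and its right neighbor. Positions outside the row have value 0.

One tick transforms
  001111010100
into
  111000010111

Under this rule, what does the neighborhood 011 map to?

1

At position 2 the neighborhood is 011; the next row has 1 there.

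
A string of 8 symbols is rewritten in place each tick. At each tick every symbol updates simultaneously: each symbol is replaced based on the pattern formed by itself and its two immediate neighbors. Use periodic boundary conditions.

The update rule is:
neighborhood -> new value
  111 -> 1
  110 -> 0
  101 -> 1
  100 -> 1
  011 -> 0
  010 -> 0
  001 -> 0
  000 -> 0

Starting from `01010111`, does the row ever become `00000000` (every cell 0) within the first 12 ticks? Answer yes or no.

10101010
01010101
10101010  (repeats tick 1; period 2)
tick 12: 01010101
tick 12 is 01010101, still not uniform 0

no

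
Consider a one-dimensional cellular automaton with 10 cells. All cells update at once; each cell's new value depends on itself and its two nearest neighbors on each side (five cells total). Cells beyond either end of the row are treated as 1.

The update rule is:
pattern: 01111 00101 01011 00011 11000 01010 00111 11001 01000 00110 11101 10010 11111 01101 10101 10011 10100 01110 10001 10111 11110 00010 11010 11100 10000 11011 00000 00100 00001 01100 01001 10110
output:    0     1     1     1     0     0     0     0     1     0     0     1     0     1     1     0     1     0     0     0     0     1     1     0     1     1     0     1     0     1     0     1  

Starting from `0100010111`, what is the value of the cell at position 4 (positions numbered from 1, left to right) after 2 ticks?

1

tick 1: 1110111000
tick 2: 0001000001
position 4 holds 1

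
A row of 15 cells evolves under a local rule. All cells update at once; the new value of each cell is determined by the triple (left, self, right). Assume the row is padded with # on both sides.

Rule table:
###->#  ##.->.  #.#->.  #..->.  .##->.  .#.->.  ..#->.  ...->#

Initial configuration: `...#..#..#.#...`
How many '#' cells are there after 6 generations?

3

.#...........#.
...#########...
.#..#######..#.
.....#####.....
.###..###..###.
..#....#....#..
count of #: 3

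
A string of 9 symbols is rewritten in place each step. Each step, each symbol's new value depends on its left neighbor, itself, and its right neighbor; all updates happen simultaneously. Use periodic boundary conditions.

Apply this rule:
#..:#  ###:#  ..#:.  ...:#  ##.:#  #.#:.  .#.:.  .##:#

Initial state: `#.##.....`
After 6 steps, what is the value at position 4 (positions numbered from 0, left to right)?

step 1: ..######.
step 2: #.#######
step 3: #.#######  (fixed point — unchanged through step 6)
position 4 holds #

#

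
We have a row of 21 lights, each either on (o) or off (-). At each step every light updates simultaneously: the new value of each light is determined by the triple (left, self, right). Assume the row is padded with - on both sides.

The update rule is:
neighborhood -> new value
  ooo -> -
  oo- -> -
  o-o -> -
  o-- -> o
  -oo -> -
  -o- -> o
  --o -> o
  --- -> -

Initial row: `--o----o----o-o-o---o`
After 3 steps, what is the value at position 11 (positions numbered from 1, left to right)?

-ooo--ooo--oo-o-oo-oo
o---oo---oo---o------
oo-o--o-o--o-ooo-----
position 11 holds -

-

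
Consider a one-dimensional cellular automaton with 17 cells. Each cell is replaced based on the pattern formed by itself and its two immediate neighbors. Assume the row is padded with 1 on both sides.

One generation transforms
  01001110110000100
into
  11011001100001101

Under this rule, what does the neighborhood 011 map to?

1

At position 4 the neighborhood is 011; the next row has 1 there.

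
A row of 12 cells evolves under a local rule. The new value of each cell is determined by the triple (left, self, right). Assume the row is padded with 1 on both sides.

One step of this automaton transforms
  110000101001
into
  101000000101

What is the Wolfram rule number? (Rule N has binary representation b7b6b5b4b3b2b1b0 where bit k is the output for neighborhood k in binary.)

152

position 0: 111 → 1  (bit 7 = 1)
position 1: 110 → 0  (bit 6 = 0)
position 7: 101 → 0  (bit 5 = 0)
position 2: 100 → 1  (bit 4 = 1)
position 11: 011 → 1  (bit 3 = 1)
position 6: 010 → 0  (bit 2 = 0)
position 5: 001 → 0  (bit 1 = 0)
position 3: 000 → 0  (bit 0 = 0)
bits b7..b0 = 10011000 = 152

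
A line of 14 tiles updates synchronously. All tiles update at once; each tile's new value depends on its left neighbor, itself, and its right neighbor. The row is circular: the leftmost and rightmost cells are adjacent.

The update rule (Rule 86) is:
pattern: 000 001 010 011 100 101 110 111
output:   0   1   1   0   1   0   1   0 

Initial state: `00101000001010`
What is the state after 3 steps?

11111010101111

step 1: 01101100011011
step 2: 00100110101001
step 3: 11111010101111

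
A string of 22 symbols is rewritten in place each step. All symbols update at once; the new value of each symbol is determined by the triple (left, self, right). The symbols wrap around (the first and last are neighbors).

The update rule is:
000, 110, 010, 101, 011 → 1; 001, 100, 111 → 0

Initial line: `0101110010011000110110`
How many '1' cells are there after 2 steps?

0111010010011010111110
0101110010011111100010
count of 1: 12

12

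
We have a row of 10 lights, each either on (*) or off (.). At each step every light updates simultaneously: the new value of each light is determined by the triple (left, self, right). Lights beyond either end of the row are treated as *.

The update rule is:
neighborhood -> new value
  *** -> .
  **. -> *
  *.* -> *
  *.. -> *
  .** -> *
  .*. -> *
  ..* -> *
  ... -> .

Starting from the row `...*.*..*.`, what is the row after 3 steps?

*.********
***.......
..**.....*

..**.....*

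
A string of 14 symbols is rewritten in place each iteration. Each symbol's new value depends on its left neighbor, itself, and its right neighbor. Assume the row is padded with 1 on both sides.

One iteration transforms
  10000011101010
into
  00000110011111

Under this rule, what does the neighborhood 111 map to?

0

At position 7 the neighborhood is 111; the next row has 0 there.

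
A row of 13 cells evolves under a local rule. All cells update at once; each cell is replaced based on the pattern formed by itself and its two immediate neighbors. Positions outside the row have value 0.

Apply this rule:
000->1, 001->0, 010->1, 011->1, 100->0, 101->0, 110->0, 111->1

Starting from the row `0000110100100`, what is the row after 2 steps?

1100100100101

1110100100101
1100100100101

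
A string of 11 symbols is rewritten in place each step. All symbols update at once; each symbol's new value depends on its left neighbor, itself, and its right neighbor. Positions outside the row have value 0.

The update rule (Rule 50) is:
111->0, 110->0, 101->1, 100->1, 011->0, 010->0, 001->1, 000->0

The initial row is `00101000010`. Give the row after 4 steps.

10101011010

01010100101
10101011010
01010100101  (repeats step 1; period 2)
step 4: 10101011010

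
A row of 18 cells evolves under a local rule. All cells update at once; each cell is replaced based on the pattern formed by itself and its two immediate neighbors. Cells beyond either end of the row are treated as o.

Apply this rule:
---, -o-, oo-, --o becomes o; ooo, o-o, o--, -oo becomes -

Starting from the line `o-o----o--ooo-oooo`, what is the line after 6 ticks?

o-o----o-o-oo-oooo

o-o-oooo-o--o-----
o-o----o-o-oo-oooo
o-o-oooo-o--o-----  (repeats tick 1; period 2)
tick 6: o-o----o-o-oo-oooo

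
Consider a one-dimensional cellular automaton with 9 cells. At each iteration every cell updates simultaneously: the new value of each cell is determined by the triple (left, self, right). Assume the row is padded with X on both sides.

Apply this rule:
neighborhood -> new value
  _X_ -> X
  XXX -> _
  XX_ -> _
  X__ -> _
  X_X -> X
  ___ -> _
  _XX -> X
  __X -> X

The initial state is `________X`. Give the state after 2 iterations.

_______XX
______XX_

______XX_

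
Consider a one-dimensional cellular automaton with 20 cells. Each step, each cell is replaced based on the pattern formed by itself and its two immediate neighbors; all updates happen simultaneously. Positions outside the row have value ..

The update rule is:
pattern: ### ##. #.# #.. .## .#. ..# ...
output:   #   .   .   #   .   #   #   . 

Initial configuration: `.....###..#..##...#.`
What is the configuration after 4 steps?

.###.#.#..##.##..##.

step 1: ....#.#.#####..#.###
step 2: ...##.#..###.###..#.
step 3: ..#...###.#...#.####
step 4: .###.#.#..##.##..##.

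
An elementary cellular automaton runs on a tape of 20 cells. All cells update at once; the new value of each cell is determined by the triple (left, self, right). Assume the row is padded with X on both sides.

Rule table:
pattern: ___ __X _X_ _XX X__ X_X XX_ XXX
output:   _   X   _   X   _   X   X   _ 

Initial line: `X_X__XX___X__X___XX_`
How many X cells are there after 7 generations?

12

XX__XXX__X__X___XXXX
_X_XX_X_X__X___XX___
X_XXXX_X__X___XXX__X
XXX__XX__X___XX_X_XX
__X_XXX_X___XXXX_XX_
_X_XX_XX___XX__XXXXX
X_XXXXXX__XXX_XX____
count of X: 12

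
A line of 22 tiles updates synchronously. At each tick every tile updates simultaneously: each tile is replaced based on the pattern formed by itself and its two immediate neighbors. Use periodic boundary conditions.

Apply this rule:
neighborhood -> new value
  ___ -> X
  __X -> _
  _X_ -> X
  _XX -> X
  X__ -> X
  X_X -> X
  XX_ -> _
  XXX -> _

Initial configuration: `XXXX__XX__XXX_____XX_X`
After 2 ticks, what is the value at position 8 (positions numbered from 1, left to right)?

X

____X_X_X_X__XXXX_X_XX
XXX_XXXXXXXX_X___XXXX_
position 8 holds X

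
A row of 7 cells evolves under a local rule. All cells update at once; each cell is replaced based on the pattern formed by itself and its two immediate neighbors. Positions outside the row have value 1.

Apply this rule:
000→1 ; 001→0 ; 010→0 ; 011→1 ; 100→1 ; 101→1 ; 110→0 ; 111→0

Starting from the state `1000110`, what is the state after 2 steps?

1101011

0110101
1101011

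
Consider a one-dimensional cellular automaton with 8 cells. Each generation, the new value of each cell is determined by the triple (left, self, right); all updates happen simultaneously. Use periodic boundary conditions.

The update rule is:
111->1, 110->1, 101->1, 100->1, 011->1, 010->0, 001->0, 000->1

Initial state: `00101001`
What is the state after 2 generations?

01001010

10010100
01001010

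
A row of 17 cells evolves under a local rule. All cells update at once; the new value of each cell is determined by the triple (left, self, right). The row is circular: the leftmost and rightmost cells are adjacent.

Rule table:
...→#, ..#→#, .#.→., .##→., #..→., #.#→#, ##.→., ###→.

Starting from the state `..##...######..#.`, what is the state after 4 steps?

#...##...######..

##...##.......#..
...##...######..#
.##...##.......#.
#...##...######..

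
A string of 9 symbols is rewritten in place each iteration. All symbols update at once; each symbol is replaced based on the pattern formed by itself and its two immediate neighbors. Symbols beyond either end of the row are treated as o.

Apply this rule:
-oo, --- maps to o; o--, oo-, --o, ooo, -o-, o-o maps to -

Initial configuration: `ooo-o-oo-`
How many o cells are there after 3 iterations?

3

iteration 1: ------o--
iteration 2: -oooo----
iteration 3: -o----oo-
count of o: 3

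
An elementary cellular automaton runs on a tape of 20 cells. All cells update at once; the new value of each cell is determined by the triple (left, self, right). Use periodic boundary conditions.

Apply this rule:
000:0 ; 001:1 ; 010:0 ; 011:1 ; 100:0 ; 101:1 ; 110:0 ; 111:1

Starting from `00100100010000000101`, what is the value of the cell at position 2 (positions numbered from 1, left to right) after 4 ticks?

tick 1: 01001000100000001010
tick 2: 10010001000000010100
tick 3: 00100010000000101001
tick 4: 01000100000001010010
position 2 holds 1

1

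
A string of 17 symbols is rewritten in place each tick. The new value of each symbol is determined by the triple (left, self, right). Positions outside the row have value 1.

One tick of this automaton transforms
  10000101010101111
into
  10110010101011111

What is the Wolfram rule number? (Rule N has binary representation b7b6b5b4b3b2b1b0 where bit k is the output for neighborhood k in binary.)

233

position 14: 111 → 1  (bit 7 = 1)
position 0: 110 → 1  (bit 6 = 1)
position 6: 101 → 1  (bit 5 = 1)
position 1: 100 → 0  (bit 4 = 0)
position 13: 011 → 1  (bit 3 = 1)
position 5: 010 → 0  (bit 2 = 0)
position 4: 001 → 0  (bit 1 = 0)
position 2: 000 → 1  (bit 0 = 1)
bits b7..b0 = 11101001 = 233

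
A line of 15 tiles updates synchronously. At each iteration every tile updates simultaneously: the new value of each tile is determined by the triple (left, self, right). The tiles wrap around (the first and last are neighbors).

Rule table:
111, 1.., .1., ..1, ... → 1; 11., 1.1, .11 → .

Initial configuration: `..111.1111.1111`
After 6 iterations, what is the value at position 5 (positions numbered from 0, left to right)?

iteration 1: 11.1...11...11.
iteration 2: ...1111..111...
iteration 3: 111.11.11.1.111
iteration 4: 11........1..11
iteration 5: 1.11111111111.1
iteration 6: ...111111111...
position 5 holds 1

1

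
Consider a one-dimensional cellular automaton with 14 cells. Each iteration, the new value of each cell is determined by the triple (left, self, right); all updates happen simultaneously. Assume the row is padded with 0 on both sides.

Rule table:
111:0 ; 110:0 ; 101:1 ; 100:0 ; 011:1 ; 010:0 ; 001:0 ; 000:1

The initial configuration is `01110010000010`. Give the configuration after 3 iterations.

01000000111000
00011110100011
11010001001010

11010001001010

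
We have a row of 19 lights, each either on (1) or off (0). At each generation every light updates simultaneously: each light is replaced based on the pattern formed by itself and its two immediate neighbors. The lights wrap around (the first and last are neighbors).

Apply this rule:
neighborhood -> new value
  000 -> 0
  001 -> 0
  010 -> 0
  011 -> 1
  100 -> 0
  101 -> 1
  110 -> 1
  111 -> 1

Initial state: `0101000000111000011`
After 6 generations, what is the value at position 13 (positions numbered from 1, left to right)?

1

1010000000111000011
1100000000111000011
1100000000111000011  (fixed point — unchanged through generation 6)
position 13 holds 1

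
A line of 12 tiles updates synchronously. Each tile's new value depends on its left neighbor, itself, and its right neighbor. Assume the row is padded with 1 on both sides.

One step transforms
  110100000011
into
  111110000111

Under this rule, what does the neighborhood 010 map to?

1

At position 3 the neighborhood is 010; the next row has 1 there.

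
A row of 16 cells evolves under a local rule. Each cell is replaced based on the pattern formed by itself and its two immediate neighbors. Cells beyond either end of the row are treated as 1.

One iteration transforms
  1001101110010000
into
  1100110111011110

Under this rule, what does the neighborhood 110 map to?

1

At position 0 the neighborhood is 110; the next row has 1 there.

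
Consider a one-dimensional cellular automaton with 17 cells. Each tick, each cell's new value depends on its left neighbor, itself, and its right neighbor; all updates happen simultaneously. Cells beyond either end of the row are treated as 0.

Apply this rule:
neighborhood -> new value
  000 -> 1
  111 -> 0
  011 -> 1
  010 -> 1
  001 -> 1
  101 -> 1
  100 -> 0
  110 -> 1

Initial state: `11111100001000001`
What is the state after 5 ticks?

10000101111011111
10111111001110001
11100001011010111
10101111111111101
11111000000000111

11111000000000111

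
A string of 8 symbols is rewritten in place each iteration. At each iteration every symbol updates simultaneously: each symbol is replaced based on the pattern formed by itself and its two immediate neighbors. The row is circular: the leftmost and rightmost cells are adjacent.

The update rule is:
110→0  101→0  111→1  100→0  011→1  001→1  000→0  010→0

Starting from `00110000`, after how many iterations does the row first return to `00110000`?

01100000
11000000
10000001
00000011
00000110
00001100
00011000
00110000

8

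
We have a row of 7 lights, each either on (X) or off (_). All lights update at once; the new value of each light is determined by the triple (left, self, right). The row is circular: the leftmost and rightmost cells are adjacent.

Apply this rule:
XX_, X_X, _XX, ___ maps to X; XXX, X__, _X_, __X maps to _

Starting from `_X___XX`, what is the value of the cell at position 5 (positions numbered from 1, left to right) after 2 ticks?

tick 1: X__X_XX
tick 2: X___XX_
position 5 holds X

X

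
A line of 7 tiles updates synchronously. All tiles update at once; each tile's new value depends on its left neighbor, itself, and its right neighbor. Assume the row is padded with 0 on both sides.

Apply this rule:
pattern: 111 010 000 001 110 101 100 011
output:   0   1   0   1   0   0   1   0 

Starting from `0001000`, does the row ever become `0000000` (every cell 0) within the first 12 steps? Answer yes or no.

yes

0011100
0100010
1110111
0000000
all cells are 0 at step 4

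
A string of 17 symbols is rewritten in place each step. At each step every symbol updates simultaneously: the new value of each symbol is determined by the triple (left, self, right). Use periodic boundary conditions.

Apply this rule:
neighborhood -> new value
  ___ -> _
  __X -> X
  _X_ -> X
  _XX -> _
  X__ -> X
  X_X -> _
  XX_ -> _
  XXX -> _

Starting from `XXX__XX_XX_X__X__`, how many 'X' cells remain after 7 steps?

5

___XX______XXXXXX
X_X__X____X______
X_XXXXX__XXX____X
_______XX___X__X_
______X__X_XXXXXX
X____XXXXX_______
XX__X_____X_____X
count of X: 5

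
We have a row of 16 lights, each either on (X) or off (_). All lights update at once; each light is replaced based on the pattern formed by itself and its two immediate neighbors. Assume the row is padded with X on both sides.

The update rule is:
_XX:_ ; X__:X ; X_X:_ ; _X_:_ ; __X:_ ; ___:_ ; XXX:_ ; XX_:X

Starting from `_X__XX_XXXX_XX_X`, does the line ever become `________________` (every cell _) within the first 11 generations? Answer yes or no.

generation 1: __X__X____X__X__
generation 2: X__X__X____X__X_
generation 3: XX__X__X____X___
generation 4: _XX__X__X____X__
generation 5: __XX__X__X____X_
generation 6: X__XX__X__X_____
generation 7: XX__XX__X__X____
generation 8: _XX__XX__X__X___
generation 9: __XX__XX__X__X__
generation 10: X__XX__XX__X__X_
generation 11: XX__XX__XX__X___
generation 11 is XX__XX__XX__X___, still not uniform _

no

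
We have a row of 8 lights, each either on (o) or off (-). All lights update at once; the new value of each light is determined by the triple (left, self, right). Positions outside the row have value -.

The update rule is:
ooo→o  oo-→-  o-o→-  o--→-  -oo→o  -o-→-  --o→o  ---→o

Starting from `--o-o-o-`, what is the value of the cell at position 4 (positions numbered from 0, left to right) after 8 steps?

oo------
o--ooooo
--ooooo-
oooooo--
ooooo--o
oooo--o-
ooo--o--
oo--o--o
position 4 holds o

o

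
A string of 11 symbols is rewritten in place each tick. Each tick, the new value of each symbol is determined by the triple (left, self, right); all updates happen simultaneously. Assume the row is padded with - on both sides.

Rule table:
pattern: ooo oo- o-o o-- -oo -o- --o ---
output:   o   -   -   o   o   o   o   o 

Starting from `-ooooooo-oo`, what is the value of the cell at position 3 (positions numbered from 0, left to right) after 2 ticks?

ooooooo--o-
oooooo-oooo
position 3 holds o

o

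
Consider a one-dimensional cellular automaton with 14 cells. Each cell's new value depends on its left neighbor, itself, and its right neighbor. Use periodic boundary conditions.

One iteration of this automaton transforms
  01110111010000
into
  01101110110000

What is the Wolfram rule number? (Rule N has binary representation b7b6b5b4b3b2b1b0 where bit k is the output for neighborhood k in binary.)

172

position 2: 111 → 1  (bit 7 = 1)
position 3: 110 → 0  (bit 6 = 0)
position 4: 101 → 1  (bit 5 = 1)
position 10: 100 → 0  (bit 4 = 0)
position 1: 011 → 1  (bit 3 = 1)
position 9: 010 → 1  (bit 2 = 1)
position 0: 001 → 0  (bit 1 = 0)
position 11: 000 → 0  (bit 0 = 0)
bits b7..b0 = 10101100 = 172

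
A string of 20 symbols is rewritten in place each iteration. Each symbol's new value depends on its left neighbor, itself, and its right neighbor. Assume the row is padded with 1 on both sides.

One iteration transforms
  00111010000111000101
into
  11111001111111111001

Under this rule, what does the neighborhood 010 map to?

At position 6 the neighborhood is 010; the next row has 0 there.

0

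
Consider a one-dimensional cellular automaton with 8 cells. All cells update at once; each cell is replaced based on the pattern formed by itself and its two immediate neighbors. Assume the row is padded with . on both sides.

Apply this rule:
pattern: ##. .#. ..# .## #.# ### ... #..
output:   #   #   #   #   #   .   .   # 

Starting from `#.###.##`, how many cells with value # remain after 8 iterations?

5

iteration 1: ###.####
iteration 2: #.###..#
iteration 3: ###.####  (repeats iteration 1; period 2)
iteration 8: #.###..#
count of #: 5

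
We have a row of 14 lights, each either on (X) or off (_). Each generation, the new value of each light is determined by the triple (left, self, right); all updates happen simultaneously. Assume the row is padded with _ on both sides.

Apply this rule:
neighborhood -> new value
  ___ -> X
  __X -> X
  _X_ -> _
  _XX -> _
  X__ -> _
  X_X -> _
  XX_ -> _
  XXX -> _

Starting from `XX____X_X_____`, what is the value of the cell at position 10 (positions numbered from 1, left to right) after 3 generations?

_

___XXX____XXXX
XXX____XXX____
____XXX____XXX
position 10 holds _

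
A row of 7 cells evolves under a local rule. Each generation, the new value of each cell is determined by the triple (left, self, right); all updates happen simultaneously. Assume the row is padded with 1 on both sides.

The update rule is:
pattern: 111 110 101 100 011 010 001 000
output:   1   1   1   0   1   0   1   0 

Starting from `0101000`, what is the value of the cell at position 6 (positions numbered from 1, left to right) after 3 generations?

generation 1: 1010001
generation 2: 1100011
generation 3: 1100111
position 6 holds 1

1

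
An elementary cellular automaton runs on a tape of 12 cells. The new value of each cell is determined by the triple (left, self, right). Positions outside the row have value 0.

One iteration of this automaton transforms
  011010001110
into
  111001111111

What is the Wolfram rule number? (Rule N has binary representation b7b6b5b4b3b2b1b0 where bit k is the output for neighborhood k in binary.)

position 9: 111 → 1  (bit 7 = 1)
position 2: 110 → 1  (bit 6 = 1)
position 3: 101 → 0  (bit 5 = 0)
position 5: 100 → 1  (bit 4 = 1)
position 1: 011 → 1  (bit 3 = 1)
position 4: 010 → 0  (bit 2 = 0)
position 0: 001 → 1  (bit 1 = 1)
position 6: 000 → 1  (bit 0 = 1)
bits b7..b0 = 11011011 = 219

219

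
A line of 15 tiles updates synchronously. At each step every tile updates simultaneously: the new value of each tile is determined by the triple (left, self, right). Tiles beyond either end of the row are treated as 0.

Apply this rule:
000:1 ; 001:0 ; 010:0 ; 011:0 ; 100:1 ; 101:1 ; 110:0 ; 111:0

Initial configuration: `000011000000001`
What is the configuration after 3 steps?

110001111111000

111000111111100
000110000000011
110001111111000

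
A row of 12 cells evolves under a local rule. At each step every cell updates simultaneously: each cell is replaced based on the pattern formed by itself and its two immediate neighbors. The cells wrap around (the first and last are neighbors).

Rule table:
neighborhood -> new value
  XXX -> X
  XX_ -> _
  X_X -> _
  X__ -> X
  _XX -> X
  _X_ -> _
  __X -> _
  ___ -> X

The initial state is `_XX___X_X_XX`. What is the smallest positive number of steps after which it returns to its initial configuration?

step 1: _X_XX_____X_
step 2: ___X_XXXX__X
step 3: XX___XXX_X__
step 4: X_XX_XX___X_
step 5: __X__X_XX___
step 6: X__X___X_XXX
step 7: _X__XX___XXX
step 8: __X_X_XX_XX_
step 9: X_____X__X_X
step 10: _XXXX__X___X
step 11: _XXX_X__XX__
step 12: _XX___X_X_XX

12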